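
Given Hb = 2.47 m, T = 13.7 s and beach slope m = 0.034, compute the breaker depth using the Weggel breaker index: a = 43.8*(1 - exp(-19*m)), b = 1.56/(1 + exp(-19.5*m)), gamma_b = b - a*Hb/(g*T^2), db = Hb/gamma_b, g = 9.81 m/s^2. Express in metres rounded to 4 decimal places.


a = 43.8 * (1 - exp(-19 * m))
exp(-19 * 0.034) = exp(-0.6460) = 0.524138
a = 43.8 * (1 - 0.524138) = 20.842749
b = 1.56 / (1 + exp(-19.5 * m))
exp(-19.5 * 0.034) = exp(-0.6630) = 0.515303
b = 1.56 / (1 + 0.515303) = 1.029497
Hb / (g * T^2) = 2.47 / (9.81 * 13.7^2) = 2.47 / 1841.2389 = 0.00134149
gamma_b = b - a * Hb/(g*T^2) = 1.029497 - 20.842749 * 0.00134149 = 1.001537
db = Hb / gamma_b = 2.47 / 1.001537
db = 2.4662 m

2.4662


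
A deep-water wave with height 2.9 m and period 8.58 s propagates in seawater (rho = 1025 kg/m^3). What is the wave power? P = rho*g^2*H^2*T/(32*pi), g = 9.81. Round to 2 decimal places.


P = rho * g^2 * H^2 * T / (32 * pi)
P = 1025 * 9.81^2 * 2.9^2 * 8.58 / (32 * pi)
P = 1025 * 96.2361 * 8.4100 * 8.58 / 100.53096
P = 70801.97 W/m

70801.97


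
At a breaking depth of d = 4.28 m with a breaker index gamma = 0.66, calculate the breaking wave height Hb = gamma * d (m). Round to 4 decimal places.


Hb = gamma * d
Hb = 0.66 * 4.28
Hb = 2.8248 m

2.8248


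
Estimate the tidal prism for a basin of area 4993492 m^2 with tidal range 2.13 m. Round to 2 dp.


Tidal prism = Area * Tidal range
P = 4993492 * 2.13
P = 10636137.96 m^3

10636137.96


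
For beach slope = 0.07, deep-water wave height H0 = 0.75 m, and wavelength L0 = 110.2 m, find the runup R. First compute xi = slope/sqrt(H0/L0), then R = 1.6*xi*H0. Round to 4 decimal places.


xi = slope / sqrt(H0/L0)
H0/L0 = 0.75/110.2 = 0.006806
sqrt(0.006806) = 0.082497
xi = 0.07 / 0.082497 = 0.848512
R = 1.6 * xi * H0 = 1.6 * 0.848512 * 0.75
R = 1.0182 m

1.0182


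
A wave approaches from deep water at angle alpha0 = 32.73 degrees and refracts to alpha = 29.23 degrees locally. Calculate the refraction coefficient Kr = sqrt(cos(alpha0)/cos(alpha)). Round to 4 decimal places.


Kr = sqrt(cos(alpha0) / cos(alpha))
cos(32.73) = 0.841228
cos(29.23) = 0.872667
Kr = sqrt(0.841228 / 0.872667)
Kr = sqrt(0.963974)
Kr = 0.9818

0.9818


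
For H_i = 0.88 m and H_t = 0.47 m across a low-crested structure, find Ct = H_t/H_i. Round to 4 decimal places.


Ct = H_t / H_i
Ct = 0.47 / 0.88
Ct = 0.5341

0.5341


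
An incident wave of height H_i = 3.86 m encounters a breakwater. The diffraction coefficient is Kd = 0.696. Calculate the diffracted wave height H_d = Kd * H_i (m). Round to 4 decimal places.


H_d = Kd * H_i
H_d = 0.696 * 3.86
H_d = 2.6866 m

2.6866


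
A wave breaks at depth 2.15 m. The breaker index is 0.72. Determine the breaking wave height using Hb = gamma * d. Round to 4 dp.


Hb = gamma * d
Hb = 0.72 * 2.15
Hb = 1.5480 m

1.5480


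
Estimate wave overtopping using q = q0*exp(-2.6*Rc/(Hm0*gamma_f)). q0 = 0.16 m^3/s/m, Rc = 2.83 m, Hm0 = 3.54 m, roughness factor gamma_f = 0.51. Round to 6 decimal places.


q = q0 * exp(-2.6 * Rc / (Hm0 * gamma_f))
Exponent = -2.6 * 2.83 / (3.54 * 0.51)
= -2.6 * 2.83 / 1.8054
= -4.075551
exp(-4.075551) = 0.016983
q = 0.16 * 0.016983
q = 0.002717 m^3/s/m

0.002717


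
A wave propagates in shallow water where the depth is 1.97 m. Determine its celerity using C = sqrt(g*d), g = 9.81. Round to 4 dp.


Using the shallow-water approximation:
C = sqrt(g * d) = sqrt(9.81 * 1.97)
C = sqrt(19.3257)
C = 4.3961 m/s

4.3961


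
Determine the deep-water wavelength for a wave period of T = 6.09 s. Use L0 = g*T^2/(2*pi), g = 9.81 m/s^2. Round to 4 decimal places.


L0 = g * T^2 / (2 * pi)
L0 = 9.81 * 6.09^2 / (2 * pi)
L0 = 9.81 * 37.0881 / 6.28319
L0 = 363.8343 / 6.28319
L0 = 57.9060 m

57.9060


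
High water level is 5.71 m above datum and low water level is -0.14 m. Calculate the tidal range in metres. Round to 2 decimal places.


Tidal range = High water - Low water
Tidal range = 5.71 - (-0.14)
Tidal range = 5.85 m

5.85


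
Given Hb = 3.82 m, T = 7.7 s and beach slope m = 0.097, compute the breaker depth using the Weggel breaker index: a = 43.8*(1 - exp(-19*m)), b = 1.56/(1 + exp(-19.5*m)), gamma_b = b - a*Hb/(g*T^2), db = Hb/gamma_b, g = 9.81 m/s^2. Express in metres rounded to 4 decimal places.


a = 43.8 * (1 - exp(-19 * m))
exp(-19 * 0.097) = exp(-1.8430) = 0.158342
a = 43.8 * (1 - 0.158342) = 36.864634
b = 1.56 / (1 + exp(-19.5 * m))
exp(-19.5 * 0.097) = exp(-1.8915) = 0.150845
b = 1.56 / (1 + 0.150845) = 1.355525
Hb / (g * T^2) = 3.82 / (9.81 * 7.7^2) = 3.82 / 581.6349 = 0.00656769
gamma_b = b - a * Hb/(g*T^2) = 1.355525 - 36.864634 * 0.00656769 = 1.113410
db = Hb / gamma_b = 3.82 / 1.113410
db = 3.4309 m

3.4309


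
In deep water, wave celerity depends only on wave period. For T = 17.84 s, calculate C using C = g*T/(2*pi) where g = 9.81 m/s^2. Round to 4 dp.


We use the deep-water celerity formula:
C = g * T / (2 * pi)
C = 9.81 * 17.84 / (2 * 3.14159...)
C = 175.010400 / 6.283185
C = 27.8538 m/s

27.8538


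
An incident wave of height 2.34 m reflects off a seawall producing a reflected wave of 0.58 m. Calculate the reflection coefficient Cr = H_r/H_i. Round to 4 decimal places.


Cr = H_r / H_i
Cr = 0.58 / 2.34
Cr = 0.2479

0.2479


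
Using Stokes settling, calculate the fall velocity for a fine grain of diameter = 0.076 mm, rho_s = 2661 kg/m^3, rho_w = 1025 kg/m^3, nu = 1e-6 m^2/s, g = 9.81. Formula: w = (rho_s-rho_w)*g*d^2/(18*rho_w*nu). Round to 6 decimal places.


w = (rho_s - rho_w) * g * d^2 / (18 * rho_w * nu)
d = 0.076 mm = 0.000076 m
rho_s - rho_w = 2661 - 1025 = 1636
Numerator = 1636 * 9.81 * (0.000076)^2 = 0.000092699948
Denominator = 18 * 1025 * 1e-6 = 0.018450
w = 0.005024 m/s

0.005024


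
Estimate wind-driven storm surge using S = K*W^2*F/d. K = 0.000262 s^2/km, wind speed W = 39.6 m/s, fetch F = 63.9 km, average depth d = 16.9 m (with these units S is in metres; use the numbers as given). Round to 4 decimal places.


S = K * W^2 * F / d
W^2 = 39.6^2 = 1568.16
S = 0.000262 * 1568.16 * 63.9 / 16.9
Numerator = 0.000262 * 1568.16 * 63.9 = 26.253821
S = 26.253821 / 16.9 = 1.5535 m

1.5535


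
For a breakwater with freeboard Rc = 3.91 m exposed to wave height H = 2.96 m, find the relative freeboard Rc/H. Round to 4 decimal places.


Relative freeboard = Rc / H
= 3.91 / 2.96
= 1.3209

1.3209


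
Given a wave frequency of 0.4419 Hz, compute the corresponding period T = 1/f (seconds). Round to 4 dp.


T = 1 / f
T = 1 / 0.4419
T = 2.2630 s

2.2630


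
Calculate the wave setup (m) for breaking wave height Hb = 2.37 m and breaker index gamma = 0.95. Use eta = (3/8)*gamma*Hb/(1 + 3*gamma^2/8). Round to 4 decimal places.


eta = (3/8) * gamma * Hb / (1 + 3*gamma^2/8)
Numerator = (3/8) * 0.95 * 2.37 = 0.844312
Denominator = 1 + 3*0.95^2/8 = 1 + 0.338438 = 1.338438
eta = 0.844312 / 1.338438
eta = 0.6308 m

0.6308


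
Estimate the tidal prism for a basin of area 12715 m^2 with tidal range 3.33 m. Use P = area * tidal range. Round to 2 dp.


Tidal prism = Area * Tidal range
P = 12715 * 3.33
P = 42340.95 m^3

42340.95


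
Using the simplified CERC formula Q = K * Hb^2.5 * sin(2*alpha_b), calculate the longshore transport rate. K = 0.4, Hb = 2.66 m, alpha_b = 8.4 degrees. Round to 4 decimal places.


Q = K * Hb^2.5 * sin(2 * alpha_b)
Hb^2.5 = 2.66^2.5 = 11.539954
sin(2 * 8.4) = sin(16.8) = 0.289032
Q = 0.4 * 11.539954 * 0.289032
Q = 1.3342 m^3/s

1.3342


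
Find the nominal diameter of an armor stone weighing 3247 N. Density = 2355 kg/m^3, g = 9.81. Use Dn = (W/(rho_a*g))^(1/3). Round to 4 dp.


V = W / (rho_a * g)
V = 3247 / (2355 * 9.81)
V = 3247 / 23102.55
V = 0.140547 m^3
Dn = V^(1/3) = 0.140547^(1/3)
Dn = 0.5199 m

0.5199


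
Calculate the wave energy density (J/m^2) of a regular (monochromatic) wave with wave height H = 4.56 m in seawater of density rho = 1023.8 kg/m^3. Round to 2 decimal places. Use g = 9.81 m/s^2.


E = (1/8) * rho * g * H^2
E = (1/8) * 1023.8 * 9.81 * 4.56^2
E = 0.125 * 1023.8 * 9.81 * 20.7936
E = 26105.01 J/m^2

26105.01


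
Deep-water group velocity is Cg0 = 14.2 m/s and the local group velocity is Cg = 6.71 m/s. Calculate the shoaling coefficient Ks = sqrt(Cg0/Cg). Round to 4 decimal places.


Ks = sqrt(Cg0 / Cg)
Ks = sqrt(14.2 / 6.71)
Ks = sqrt(2.1162)
Ks = 1.4547

1.4547


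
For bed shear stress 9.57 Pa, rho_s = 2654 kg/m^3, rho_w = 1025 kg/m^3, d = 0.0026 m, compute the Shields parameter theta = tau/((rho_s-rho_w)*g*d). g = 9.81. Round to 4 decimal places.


theta = tau / ((rho_s - rho_w) * g * d)
rho_s - rho_w = 2654 - 1025 = 1629
Denominator = 1629 * 9.81 * 0.0026 = 41.549274
theta = 9.57 / 41.549274
theta = 0.2303

0.2303


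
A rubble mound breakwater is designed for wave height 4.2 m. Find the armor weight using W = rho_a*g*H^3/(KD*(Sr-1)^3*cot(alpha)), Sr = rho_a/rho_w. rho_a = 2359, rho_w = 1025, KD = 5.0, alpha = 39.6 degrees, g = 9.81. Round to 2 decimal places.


Sr = rho_a / rho_w = 2359 / 1025 = 2.301463
(Sr - 1) = 1.301463
(Sr - 1)^3 = 2.204428
cot(39.6) = 1 / tan(39.6) = 1 / 0.827272 = 1.208792
Numerator = 2359 * 9.81 * 4.2^3 = 1714528.9375
Denominator = 5.0 * 2.204428 * 1.208792 = 13.323478
W = 1714528.9375 / 13.323478
W = 128684.79 N

128684.79


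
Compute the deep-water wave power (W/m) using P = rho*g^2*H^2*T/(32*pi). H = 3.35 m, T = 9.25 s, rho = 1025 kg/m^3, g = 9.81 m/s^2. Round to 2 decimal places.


P = rho * g^2 * H^2 * T / (32 * pi)
P = 1025 * 9.81^2 * 3.35^2 * 9.25 / (32 * pi)
P = 1025 * 96.2361 * 11.2225 * 9.25 / 100.53096
P = 101857.59 W/m

101857.59


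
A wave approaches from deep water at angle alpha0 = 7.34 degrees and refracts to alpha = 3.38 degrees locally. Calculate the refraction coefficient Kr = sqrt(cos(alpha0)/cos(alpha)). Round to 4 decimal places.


Kr = sqrt(cos(alpha0) / cos(alpha))
cos(7.34) = 0.991805
cos(3.38) = 0.998260
Kr = sqrt(0.991805 / 0.998260)
Kr = sqrt(0.993534)
Kr = 0.9968

0.9968


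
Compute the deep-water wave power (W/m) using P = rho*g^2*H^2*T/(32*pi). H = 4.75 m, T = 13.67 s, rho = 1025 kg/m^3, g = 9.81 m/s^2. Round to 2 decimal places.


P = rho * g^2 * H^2 * T / (32 * pi)
P = 1025 * 9.81^2 * 4.75^2 * 13.67 / (32 * pi)
P = 1025 * 96.2361 * 22.5625 * 13.67 / 100.53096
P = 302634.03 W/m

302634.03


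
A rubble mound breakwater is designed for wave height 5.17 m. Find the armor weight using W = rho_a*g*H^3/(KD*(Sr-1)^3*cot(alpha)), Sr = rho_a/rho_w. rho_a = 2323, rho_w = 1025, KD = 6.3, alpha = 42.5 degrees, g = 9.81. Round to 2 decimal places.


Sr = rho_a / rho_w = 2323 / 1025 = 2.266341
(Sr - 1) = 1.266341
(Sr - 1)^3 = 2.030731
cot(42.5) = 1 / tan(42.5) = 1 / 0.916331 = 1.091309
Numerator = 2323 * 9.81 * 5.17^3 = 3149124.6141
Denominator = 6.3 * 2.030731 * 1.091309 = 13.961773
W = 3149124.6141 / 13.961773
W = 225553.35 N

225553.35


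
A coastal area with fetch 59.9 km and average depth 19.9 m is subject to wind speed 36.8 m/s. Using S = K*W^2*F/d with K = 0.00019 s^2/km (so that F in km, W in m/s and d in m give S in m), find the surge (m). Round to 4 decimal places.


S = K * W^2 * F / d
W^2 = 36.8^2 = 1354.24
S = 0.00019 * 1354.24 * 59.9 / 19.9
Numerator = 0.00019 * 1354.24 * 59.9 = 15.412605
S = 15.412605 / 19.9 = 0.7745 m

0.7745


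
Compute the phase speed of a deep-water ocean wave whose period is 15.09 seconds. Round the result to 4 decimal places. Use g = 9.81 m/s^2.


We use the deep-water celerity formula:
C = g * T / (2 * pi)
C = 9.81 * 15.09 / (2 * 3.14159...)
C = 148.032900 / 6.283185
C = 23.5602 m/s

23.5602


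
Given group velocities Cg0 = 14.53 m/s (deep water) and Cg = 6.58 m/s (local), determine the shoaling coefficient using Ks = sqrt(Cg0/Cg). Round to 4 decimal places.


Ks = sqrt(Cg0 / Cg)
Ks = sqrt(14.53 / 6.58)
Ks = sqrt(2.2082)
Ks = 1.4860

1.4860


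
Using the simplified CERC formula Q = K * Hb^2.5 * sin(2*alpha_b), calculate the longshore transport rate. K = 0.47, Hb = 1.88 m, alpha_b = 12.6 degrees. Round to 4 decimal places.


Q = K * Hb^2.5 * sin(2 * alpha_b)
Hb^2.5 = 1.88^2.5 = 4.846125
sin(2 * 12.6) = sin(25.2) = 0.425779
Q = 0.47 * 4.846125 * 0.425779
Q = 0.9698 m^3/s

0.9698


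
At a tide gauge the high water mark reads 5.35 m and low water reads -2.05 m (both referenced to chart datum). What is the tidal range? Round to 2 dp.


Tidal range = High water - Low water
Tidal range = 5.35 - (-2.05)
Tidal range = 7.40 m

7.40


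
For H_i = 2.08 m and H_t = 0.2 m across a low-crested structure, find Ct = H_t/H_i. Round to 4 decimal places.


Ct = H_t / H_i
Ct = 0.2 / 2.08
Ct = 0.0962

0.0962


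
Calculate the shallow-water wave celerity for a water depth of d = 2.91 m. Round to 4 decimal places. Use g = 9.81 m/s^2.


Using the shallow-water approximation:
C = sqrt(g * d) = sqrt(9.81 * 2.91)
C = sqrt(28.5471)
C = 5.3429 m/s

5.3429


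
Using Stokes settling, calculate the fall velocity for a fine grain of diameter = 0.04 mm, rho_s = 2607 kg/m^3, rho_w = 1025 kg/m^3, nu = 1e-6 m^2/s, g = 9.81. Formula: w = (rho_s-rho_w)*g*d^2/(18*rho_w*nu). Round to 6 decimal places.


w = (rho_s - rho_w) * g * d^2 / (18 * rho_w * nu)
d = 0.04 mm = 0.000040 m
rho_s - rho_w = 2607 - 1025 = 1582
Numerator = 1582 * 9.81 * (0.000040)^2 = 0.000024831072
Denominator = 18 * 1025 * 1e-6 = 0.018450
w = 0.001346 m/s

0.001346


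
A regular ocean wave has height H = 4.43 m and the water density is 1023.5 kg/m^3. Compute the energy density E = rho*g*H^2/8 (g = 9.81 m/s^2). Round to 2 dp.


E = (1/8) * rho * g * H^2
E = (1/8) * 1023.5 * 9.81 * 4.43^2
E = 0.125 * 1023.5 * 9.81 * 19.6249
E = 24630.56 J/m^2

24630.56


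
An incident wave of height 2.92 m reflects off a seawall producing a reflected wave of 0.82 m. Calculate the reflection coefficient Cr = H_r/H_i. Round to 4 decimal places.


Cr = H_r / H_i
Cr = 0.82 / 2.92
Cr = 0.2808

0.2808


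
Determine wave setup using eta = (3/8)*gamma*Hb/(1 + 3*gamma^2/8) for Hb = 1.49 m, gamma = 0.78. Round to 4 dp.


eta = (3/8) * gamma * Hb / (1 + 3*gamma^2/8)
Numerator = (3/8) * 0.78 * 1.49 = 0.435825
Denominator = 1 + 3*0.78^2/8 = 1 + 0.228150 = 1.228150
eta = 0.435825 / 1.228150
eta = 0.3549 m

0.3549


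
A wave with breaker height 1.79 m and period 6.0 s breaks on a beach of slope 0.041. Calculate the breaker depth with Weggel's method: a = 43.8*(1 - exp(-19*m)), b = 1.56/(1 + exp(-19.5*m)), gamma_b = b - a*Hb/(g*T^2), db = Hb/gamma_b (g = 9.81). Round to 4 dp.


a = 43.8 * (1 - exp(-19 * m))
exp(-19 * 0.041) = exp(-0.7790) = 0.458865
a = 43.8 * (1 - 0.458865) = 23.701728
b = 1.56 / (1 + exp(-19.5 * m))
exp(-19.5 * 0.041) = exp(-0.7995) = 0.449554
b = 1.56 / (1 + 0.449554) = 1.076193
Hb / (g * T^2) = 1.79 / (9.81 * 6.0^2) = 1.79 / 353.1600 = 0.00506852
gamma_b = b - a * Hb/(g*T^2) = 1.076193 - 23.701728 * 0.00506852 = 0.956061
db = Hb / gamma_b = 1.79 / 0.956061
db = 1.8723 m

1.8723


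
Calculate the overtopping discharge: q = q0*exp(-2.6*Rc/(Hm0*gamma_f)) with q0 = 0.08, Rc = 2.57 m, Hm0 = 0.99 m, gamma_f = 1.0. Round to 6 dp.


q = q0 * exp(-2.6 * Rc / (Hm0 * gamma_f))
Exponent = -2.6 * 2.57 / (0.99 * 1.0)
= -2.6 * 2.57 / 0.9900
= -6.749495
exp(-6.749495) = 0.001171
q = 0.08 * 0.001171
q = 0.000094 m^3/s/m

0.000094


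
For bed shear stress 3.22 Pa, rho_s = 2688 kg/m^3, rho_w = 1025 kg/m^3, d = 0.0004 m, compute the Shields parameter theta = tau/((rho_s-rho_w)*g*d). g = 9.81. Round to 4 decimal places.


theta = tau / ((rho_s - rho_w) * g * d)
rho_s - rho_w = 2688 - 1025 = 1663
Denominator = 1663 * 9.81 * 0.0004 = 6.525612
theta = 3.22 / 6.525612
theta = 0.4934

0.4934


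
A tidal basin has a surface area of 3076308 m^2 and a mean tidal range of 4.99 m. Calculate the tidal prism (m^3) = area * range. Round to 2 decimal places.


Tidal prism = Area * Tidal range
P = 3076308 * 4.99
P = 15350776.92 m^3

15350776.92


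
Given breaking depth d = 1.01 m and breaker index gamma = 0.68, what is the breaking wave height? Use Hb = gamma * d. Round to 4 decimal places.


Hb = gamma * d
Hb = 0.68 * 1.01
Hb = 0.6868 m

0.6868


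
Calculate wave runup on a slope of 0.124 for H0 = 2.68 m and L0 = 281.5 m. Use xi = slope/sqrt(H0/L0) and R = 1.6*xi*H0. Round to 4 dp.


xi = slope / sqrt(H0/L0)
H0/L0 = 2.68/281.5 = 0.009520
sqrt(0.009520) = 0.097573
xi = 0.124 / 0.097573 = 1.270848
R = 1.6 * xi * H0 = 1.6 * 1.270848 * 2.68
R = 5.4494 m

5.4494


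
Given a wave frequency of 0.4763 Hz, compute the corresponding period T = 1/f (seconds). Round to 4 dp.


T = 1 / f
T = 1 / 0.4763
T = 2.0995 s

2.0995


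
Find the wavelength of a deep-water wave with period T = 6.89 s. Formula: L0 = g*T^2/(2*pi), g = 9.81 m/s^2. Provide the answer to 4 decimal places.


L0 = g * T^2 / (2 * pi)
L0 = 9.81 * 6.89^2 / (2 * pi)
L0 = 9.81 * 47.4721 / 6.28319
L0 = 465.7013 / 6.28319
L0 = 74.1187 m

74.1187


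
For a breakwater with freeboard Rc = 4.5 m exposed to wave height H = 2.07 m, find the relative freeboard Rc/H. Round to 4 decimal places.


Relative freeboard = Rc / H
= 4.5 / 2.07
= 2.1739

2.1739


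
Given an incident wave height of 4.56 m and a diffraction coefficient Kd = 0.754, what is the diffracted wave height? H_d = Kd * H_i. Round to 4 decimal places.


H_d = Kd * H_i
H_d = 0.754 * 4.56
H_d = 3.4382 m

3.4382


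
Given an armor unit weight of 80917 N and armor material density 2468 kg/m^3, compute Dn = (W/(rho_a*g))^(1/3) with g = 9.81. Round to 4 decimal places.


V = W / (rho_a * g)
V = 80917 / (2468 * 9.81)
V = 80917 / 24211.08
V = 3.342147 m^3
Dn = V^(1/3) = 3.342147^(1/3)
Dn = 1.4951 m

1.4951


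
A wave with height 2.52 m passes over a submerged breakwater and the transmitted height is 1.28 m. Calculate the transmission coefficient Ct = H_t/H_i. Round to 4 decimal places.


Ct = H_t / H_i
Ct = 1.28 / 2.52
Ct = 0.5079

0.5079


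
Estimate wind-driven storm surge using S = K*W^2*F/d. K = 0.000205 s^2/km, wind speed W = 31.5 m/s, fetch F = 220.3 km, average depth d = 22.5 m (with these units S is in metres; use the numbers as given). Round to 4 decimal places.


S = K * W^2 * F / d
W^2 = 31.5^2 = 992.25
S = 0.000205 * 992.25 * 220.3 / 22.5
Numerator = 0.000205 * 992.25 * 220.3 = 44.811498
S = 44.811498 / 22.5 = 1.9916 m

1.9916


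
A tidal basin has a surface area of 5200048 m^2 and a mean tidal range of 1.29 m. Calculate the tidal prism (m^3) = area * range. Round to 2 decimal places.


Tidal prism = Area * Tidal range
P = 5200048 * 1.29
P = 6708061.92 m^3

6708061.92


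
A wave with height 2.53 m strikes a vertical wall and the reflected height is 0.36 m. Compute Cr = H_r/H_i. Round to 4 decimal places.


Cr = H_r / H_i
Cr = 0.36 / 2.53
Cr = 0.1423

0.1423


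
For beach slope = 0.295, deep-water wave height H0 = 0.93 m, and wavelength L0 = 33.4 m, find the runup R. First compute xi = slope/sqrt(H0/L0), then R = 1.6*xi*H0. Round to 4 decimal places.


xi = slope / sqrt(H0/L0)
H0/L0 = 0.93/33.4 = 0.027844
sqrt(0.027844) = 0.166866
xi = 0.295 / 0.166866 = 1.767884
R = 1.6 * xi * H0 = 1.6 * 1.767884 * 0.93
R = 2.6306 m

2.6306


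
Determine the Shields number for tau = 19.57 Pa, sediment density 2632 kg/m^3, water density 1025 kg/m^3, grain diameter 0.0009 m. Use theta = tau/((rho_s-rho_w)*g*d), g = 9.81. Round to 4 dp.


theta = tau / ((rho_s - rho_w) * g * d)
rho_s - rho_w = 2632 - 1025 = 1607
Denominator = 1607 * 9.81 * 0.0009 = 14.188203
theta = 19.57 / 14.188203
theta = 1.3793

1.3793


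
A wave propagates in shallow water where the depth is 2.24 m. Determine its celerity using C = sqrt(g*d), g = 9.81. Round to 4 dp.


Using the shallow-water approximation:
C = sqrt(g * d) = sqrt(9.81 * 2.24)
C = sqrt(21.9744)
C = 4.6877 m/s

4.6877


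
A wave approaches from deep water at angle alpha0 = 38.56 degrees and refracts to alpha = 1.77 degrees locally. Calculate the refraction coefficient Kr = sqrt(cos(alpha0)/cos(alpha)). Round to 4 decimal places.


Kr = sqrt(cos(alpha0) / cos(alpha))
cos(38.56) = 0.781956
cos(1.77) = 0.999523
Kr = sqrt(0.781956 / 0.999523)
Kr = sqrt(0.782329)
Kr = 0.8845

0.8845


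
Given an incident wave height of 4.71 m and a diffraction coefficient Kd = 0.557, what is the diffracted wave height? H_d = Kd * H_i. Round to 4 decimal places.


H_d = Kd * H_i
H_d = 0.557 * 4.71
H_d = 2.6235 m

2.6235


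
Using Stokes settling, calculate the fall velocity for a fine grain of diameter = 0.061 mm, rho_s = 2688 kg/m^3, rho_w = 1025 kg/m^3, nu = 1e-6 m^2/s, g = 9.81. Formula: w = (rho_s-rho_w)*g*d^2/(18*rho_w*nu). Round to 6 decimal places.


w = (rho_s - rho_w) * g * d^2 / (18 * rho_w * nu)
d = 0.061 mm = 0.000061 m
rho_s - rho_w = 2688 - 1025 = 1663
Numerator = 1663 * 9.81 * (0.000061)^2 = 0.000060704506
Denominator = 18 * 1025 * 1e-6 = 0.018450
w = 0.003290 m/s

0.003290


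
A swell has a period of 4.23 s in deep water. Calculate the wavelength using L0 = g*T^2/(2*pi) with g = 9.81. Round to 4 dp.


L0 = g * T^2 / (2 * pi)
L0 = 9.81 * 4.23^2 / (2 * pi)
L0 = 9.81 * 17.8929 / 6.28319
L0 = 175.5293 / 6.28319
L0 = 27.9364 m

27.9364


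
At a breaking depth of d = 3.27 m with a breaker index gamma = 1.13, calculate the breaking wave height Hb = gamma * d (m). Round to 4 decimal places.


Hb = gamma * d
Hb = 1.13 * 3.27
Hb = 3.6951 m

3.6951


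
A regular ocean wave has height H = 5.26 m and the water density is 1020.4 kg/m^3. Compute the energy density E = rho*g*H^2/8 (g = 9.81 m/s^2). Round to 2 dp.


E = (1/8) * rho * g * H^2
E = (1/8) * 1020.4 * 9.81 * 5.26^2
E = 0.125 * 1020.4 * 9.81 * 27.6676
E = 34619.51 J/m^2

34619.51


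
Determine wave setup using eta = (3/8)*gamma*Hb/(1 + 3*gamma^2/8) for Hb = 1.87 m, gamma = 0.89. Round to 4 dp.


eta = (3/8) * gamma * Hb / (1 + 3*gamma^2/8)
Numerator = (3/8) * 0.89 * 1.87 = 0.624113
Denominator = 1 + 3*0.89^2/8 = 1 + 0.297038 = 1.297038
eta = 0.624113 / 1.297038
eta = 0.4812 m

0.4812


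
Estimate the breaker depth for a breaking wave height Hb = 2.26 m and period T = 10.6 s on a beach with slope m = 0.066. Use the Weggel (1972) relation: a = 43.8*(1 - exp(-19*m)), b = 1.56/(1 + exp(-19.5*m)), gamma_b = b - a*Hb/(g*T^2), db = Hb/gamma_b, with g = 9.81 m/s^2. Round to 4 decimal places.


a = 43.8 * (1 - exp(-19 * m))
exp(-19 * 0.066) = exp(-1.2540) = 0.285361
a = 43.8 * (1 - 0.285361) = 31.301185
b = 1.56 / (1 + exp(-19.5 * m))
exp(-19.5 * 0.066) = exp(-1.2870) = 0.276098
b = 1.56 / (1 + 0.276098) = 1.222477
Hb / (g * T^2) = 2.26 / (9.81 * 10.6^2) = 2.26 / 1102.2516 = 0.00205035
gamma_b = b - a * Hb/(g*T^2) = 1.222477 - 31.301185 * 0.00205035 = 1.158298
db = Hb / gamma_b = 2.26 / 1.158298
db = 1.9511 m

1.9511


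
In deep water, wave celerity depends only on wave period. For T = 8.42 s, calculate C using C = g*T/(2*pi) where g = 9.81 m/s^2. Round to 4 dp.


We use the deep-water celerity formula:
C = g * T / (2 * pi)
C = 9.81 * 8.42 / (2 * 3.14159...)
C = 82.600200 / 6.283185
C = 13.1462 m/s

13.1462


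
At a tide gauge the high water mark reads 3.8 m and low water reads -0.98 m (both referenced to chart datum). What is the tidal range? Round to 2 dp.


Tidal range = High water - Low water
Tidal range = 3.8 - (-0.98)
Tidal range = 4.78 m

4.78


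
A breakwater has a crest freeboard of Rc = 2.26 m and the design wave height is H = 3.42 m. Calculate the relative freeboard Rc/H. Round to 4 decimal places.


Relative freeboard = Rc / H
= 2.26 / 3.42
= 0.6608

0.6608


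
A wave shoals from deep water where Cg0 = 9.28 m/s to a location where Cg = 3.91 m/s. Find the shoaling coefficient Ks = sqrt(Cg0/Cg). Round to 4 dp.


Ks = sqrt(Cg0 / Cg)
Ks = sqrt(9.28 / 3.91)
Ks = sqrt(2.3734)
Ks = 1.5406

1.5406


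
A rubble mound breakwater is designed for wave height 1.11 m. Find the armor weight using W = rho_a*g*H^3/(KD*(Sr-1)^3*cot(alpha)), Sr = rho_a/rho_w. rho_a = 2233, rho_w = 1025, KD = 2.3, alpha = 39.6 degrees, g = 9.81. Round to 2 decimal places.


Sr = rho_a / rho_w = 2233 / 1025 = 2.178537
(Sr - 1) = 1.178537
(Sr - 1)^3 = 1.636927
cot(39.6) = 1 / tan(39.6) = 1 / 0.827272 = 1.208792
Numerator = 2233 * 9.81 * 1.11^3 = 29958.9554
Denominator = 2.3 * 1.636927 * 1.208792 = 4.551020
W = 29958.9554 / 4.551020
W = 6582.91 N

6582.91


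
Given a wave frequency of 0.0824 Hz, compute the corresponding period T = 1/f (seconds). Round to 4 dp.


T = 1 / f
T = 1 / 0.0824
T = 12.1359 s

12.1359


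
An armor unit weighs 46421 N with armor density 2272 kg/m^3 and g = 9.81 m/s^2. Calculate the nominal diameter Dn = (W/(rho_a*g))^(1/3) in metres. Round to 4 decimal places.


V = W / (rho_a * g)
V = 46421 / (2272 * 9.81)
V = 46421 / 22288.32
V = 2.082750 m^3
Dn = V^(1/3) = 2.082750^(1/3)
Dn = 1.2771 m

1.2771


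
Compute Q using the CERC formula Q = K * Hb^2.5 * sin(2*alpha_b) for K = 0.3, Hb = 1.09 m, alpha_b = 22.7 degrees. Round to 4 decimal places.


Q = K * Hb^2.5 * sin(2 * alpha_b)
Hb^2.5 = 1.09^2.5 = 1.240413
sin(2 * 22.7) = sin(45.4) = 0.712026
Q = 0.3 * 1.240413 * 0.712026
Q = 0.2650 m^3/s

0.2650


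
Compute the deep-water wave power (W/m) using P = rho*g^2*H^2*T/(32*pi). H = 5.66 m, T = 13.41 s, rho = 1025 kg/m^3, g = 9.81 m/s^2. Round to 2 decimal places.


P = rho * g^2 * H^2 * T / (32 * pi)
P = 1025 * 9.81^2 * 5.66^2 * 13.41 / (32 * pi)
P = 1025 * 96.2361 * 32.0356 * 13.41 / 100.53096
P = 421525.32 W/m

421525.32


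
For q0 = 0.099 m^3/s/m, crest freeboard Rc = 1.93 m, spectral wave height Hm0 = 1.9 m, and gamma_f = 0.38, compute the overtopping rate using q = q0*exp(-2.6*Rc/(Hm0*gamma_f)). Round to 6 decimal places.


q = q0 * exp(-2.6 * Rc / (Hm0 * gamma_f))
Exponent = -2.6 * 1.93 / (1.9 * 0.38)
= -2.6 * 1.93 / 0.7220
= -6.950139
exp(-6.950139) = 0.000959
q = 0.099 * 0.000959
q = 0.000095 m^3/s/m

0.000095


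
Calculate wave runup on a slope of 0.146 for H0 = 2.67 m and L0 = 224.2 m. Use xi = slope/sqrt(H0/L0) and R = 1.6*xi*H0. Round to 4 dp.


xi = slope / sqrt(H0/L0)
H0/L0 = 2.67/224.2 = 0.011909
sqrt(0.011909) = 0.109128
xi = 0.146 / 0.109128 = 1.337873
R = 1.6 * xi * H0 = 1.6 * 1.337873 * 2.67
R = 5.7154 m

5.7154


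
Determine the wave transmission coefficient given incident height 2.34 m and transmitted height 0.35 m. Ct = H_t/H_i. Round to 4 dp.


Ct = H_t / H_i
Ct = 0.35 / 2.34
Ct = 0.1496

0.1496


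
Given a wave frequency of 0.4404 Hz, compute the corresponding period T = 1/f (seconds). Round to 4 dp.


T = 1 / f
T = 1 / 0.4404
T = 2.2707 s

2.2707


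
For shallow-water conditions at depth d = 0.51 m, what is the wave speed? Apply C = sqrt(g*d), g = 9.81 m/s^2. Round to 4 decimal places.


Using the shallow-water approximation:
C = sqrt(g * d) = sqrt(9.81 * 0.51)
C = sqrt(5.0031)
C = 2.2368 m/s

2.2368


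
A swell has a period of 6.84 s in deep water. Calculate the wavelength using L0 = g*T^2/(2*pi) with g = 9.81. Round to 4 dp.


L0 = g * T^2 / (2 * pi)
L0 = 9.81 * 6.84^2 / (2 * pi)
L0 = 9.81 * 46.7856 / 6.28319
L0 = 458.9667 / 6.28319
L0 = 73.0468 m

73.0468


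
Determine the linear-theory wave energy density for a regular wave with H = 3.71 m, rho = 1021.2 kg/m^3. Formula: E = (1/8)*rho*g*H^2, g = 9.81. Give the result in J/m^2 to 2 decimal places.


E = (1/8) * rho * g * H^2
E = (1/8) * 1021.2 * 9.81 * 3.71^2
E = 0.125 * 1021.2 * 9.81 * 13.7641
E = 17236.05 J/m^2

17236.05


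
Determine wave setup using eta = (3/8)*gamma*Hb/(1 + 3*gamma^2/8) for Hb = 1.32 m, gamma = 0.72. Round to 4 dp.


eta = (3/8) * gamma * Hb / (1 + 3*gamma^2/8)
Numerator = (3/8) * 0.72 * 1.32 = 0.356400
Denominator = 1 + 3*0.72^2/8 = 1 + 0.194400 = 1.194400
eta = 0.356400 / 1.194400
eta = 0.2984 m

0.2984


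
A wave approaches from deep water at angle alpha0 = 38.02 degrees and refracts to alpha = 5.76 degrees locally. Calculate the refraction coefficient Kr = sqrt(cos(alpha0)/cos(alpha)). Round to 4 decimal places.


Kr = sqrt(cos(alpha0) / cos(alpha))
cos(38.02) = 0.787796
cos(5.76) = 0.994951
Kr = sqrt(0.787796 / 0.994951)
Kr = sqrt(0.791794)
Kr = 0.8898

0.8898


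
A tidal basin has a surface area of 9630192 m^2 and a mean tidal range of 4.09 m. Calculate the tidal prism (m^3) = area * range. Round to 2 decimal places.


Tidal prism = Area * Tidal range
P = 9630192 * 4.09
P = 39387485.28 m^3

39387485.28


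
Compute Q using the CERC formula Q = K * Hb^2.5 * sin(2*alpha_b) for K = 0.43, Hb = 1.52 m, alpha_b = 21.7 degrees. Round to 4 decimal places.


Q = K * Hb^2.5 * sin(2 * alpha_b)
Hb^2.5 = 1.52^2.5 = 2.848452
sin(2 * 21.7) = sin(43.4) = 0.687088
Q = 0.43 * 2.848452 * 0.687088
Q = 0.8416 m^3/s

0.8416


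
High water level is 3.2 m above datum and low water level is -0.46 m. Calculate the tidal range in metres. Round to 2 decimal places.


Tidal range = High water - Low water
Tidal range = 3.2 - (-0.46)
Tidal range = 3.66 m

3.66


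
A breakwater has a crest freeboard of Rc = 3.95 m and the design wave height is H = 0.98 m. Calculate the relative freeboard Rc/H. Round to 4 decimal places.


Relative freeboard = Rc / H
= 3.95 / 0.98
= 4.0306

4.0306


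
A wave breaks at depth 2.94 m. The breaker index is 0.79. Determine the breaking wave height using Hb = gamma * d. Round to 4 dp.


Hb = gamma * d
Hb = 0.79 * 2.94
Hb = 2.3226 m

2.3226


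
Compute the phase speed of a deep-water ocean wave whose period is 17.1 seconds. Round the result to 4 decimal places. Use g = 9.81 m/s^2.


We use the deep-water celerity formula:
C = g * T / (2 * pi)
C = 9.81 * 17.1 / (2 * 3.14159...)
C = 167.751000 / 6.283185
C = 26.6984 m/s

26.6984


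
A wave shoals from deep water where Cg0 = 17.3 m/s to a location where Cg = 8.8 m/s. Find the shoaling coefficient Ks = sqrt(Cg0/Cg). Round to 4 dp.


Ks = sqrt(Cg0 / Cg)
Ks = sqrt(17.3 / 8.8)
Ks = sqrt(1.9659)
Ks = 1.4021

1.4021


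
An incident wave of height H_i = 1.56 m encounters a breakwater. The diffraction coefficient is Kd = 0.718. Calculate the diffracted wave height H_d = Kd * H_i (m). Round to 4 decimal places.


H_d = Kd * H_i
H_d = 0.718 * 1.56
H_d = 1.1201 m

1.1201


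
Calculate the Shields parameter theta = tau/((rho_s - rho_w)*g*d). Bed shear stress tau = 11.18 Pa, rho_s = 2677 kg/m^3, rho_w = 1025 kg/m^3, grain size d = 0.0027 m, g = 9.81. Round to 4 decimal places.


theta = tau / ((rho_s - rho_w) * g * d)
rho_s - rho_w = 2677 - 1025 = 1652
Denominator = 1652 * 9.81 * 0.0027 = 43.756524
theta = 11.18 / 43.756524
theta = 0.2555

0.2555


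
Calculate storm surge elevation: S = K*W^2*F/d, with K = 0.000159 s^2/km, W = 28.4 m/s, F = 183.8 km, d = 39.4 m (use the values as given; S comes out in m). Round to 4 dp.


S = K * W^2 * F / d
W^2 = 28.4^2 = 806.56
S = 0.000159 * 806.56 * 183.8 / 39.4
Numerator = 0.000159 * 806.56 * 183.8 = 23.571071
S = 23.571071 / 39.4 = 0.5983 m

0.5983


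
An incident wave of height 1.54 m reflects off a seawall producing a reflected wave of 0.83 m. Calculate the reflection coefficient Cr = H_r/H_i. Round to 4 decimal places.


Cr = H_r / H_i
Cr = 0.83 / 1.54
Cr = 0.5390

0.5390


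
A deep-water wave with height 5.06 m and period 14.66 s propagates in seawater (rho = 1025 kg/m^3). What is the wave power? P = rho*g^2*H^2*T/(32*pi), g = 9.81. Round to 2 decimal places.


P = rho * g^2 * H^2 * T / (32 * pi)
P = 1025 * 9.81^2 * 5.06^2 * 14.66 / (32 * pi)
P = 1025 * 96.2361 * 25.6036 * 14.66 / 100.53096
P = 368296.03 W/m

368296.03


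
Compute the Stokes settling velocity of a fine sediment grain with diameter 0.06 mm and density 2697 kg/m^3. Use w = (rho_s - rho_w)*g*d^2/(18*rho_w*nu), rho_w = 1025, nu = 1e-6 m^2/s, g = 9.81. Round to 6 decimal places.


w = (rho_s - rho_w) * g * d^2 / (18 * rho_w * nu)
d = 0.06 mm = 0.000060 m
rho_s - rho_w = 2697 - 1025 = 1672
Numerator = 1672 * 9.81 * (0.000060)^2 = 0.000059048352
Denominator = 18 * 1025 * 1e-6 = 0.018450
w = 0.003200 m/s

0.003200


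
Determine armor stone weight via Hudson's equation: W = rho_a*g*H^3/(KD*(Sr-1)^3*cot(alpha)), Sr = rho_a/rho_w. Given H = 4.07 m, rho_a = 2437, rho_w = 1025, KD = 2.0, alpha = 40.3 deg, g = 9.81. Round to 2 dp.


Sr = rho_a / rho_w = 2437 / 1025 = 2.377561
(Sr - 1) = 1.377561
(Sr - 1)^3 = 2.614162
cot(40.3) = 1 / tan(40.3) = 1 / 0.848062 = 1.179160
Numerator = 2437 * 9.81 * 4.07^3 = 1611787.4291
Denominator = 2.0 * 2.614162 * 1.179160 = 6.165028
W = 1611787.4291 / 6.165028
W = 261440.41 N

261440.41


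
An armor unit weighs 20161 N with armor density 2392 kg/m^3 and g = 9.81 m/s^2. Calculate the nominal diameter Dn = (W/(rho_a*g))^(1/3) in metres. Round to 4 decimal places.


V = W / (rho_a * g)
V = 20161 / (2392 * 9.81)
V = 20161 / 23465.52
V = 0.859176 m^3
Dn = V^(1/3) = 0.859176^(1/3)
Dn = 0.9507 m

0.9507


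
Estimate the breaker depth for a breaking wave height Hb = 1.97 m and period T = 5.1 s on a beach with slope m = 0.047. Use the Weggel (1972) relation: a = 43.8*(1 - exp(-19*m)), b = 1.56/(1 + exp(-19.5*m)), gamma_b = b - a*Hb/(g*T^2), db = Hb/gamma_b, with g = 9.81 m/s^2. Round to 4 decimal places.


a = 43.8 * (1 - exp(-19 * m))
exp(-19 * 0.047) = exp(-0.8930) = 0.409426
a = 43.8 * (1 - 0.409426) = 25.867157
b = 1.56 / (1 + exp(-19.5 * m))
exp(-19.5 * 0.047) = exp(-0.9165) = 0.399916
b = 1.56 / (1 + 0.399916) = 1.114352
Hb / (g * T^2) = 1.97 / (9.81 * 5.1^2) = 1.97 / 255.1581 = 0.00772070
gamma_b = b - a * Hb/(g*T^2) = 1.114352 - 25.867157 * 0.00772070 = 0.914640
db = Hb / gamma_b = 1.97 / 0.914640
db = 2.1539 m

2.1539


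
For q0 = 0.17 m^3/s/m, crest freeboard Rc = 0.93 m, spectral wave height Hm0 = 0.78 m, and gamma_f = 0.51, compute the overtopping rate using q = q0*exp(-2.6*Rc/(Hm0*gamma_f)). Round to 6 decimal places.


q = q0 * exp(-2.6 * Rc / (Hm0 * gamma_f))
Exponent = -2.6 * 0.93 / (0.78 * 0.51)
= -2.6 * 0.93 / 0.3978
= -6.078431
exp(-6.078431) = 0.002292
q = 0.17 * 0.002292
q = 0.000390 m^3/s/m

0.000390


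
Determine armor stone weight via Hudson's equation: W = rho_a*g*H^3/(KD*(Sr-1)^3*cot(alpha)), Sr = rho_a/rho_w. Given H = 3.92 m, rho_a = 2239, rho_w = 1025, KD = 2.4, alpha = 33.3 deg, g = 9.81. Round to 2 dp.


Sr = rho_a / rho_w = 2239 / 1025 = 2.184390
(Sr - 1) = 1.184390
(Sr - 1)^3 = 1.661439
cot(33.3) = 1 / tan(33.3) = 1 / 0.656877 = 1.522355
Numerator = 2239 * 9.81 * 3.92^3 = 1323065.3690
Denominator = 2.4 * 1.661439 * 1.522355 = 6.070319
W = 1323065.3690 / 6.070319
W = 217956.49 N

217956.49


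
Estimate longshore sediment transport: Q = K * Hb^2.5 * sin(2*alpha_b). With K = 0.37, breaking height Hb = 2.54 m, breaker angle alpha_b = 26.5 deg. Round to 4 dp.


Q = K * Hb^2.5 * sin(2 * alpha_b)
Hb^2.5 = 2.54^2.5 = 10.282158
sin(2 * 26.5) = sin(53.0) = 0.798636
Q = 0.37 * 10.282158 * 0.798636
Q = 3.0383 m^3/s

3.0383


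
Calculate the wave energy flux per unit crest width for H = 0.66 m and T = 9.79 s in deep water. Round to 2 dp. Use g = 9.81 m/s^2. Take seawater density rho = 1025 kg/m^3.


P = rho * g^2 * H^2 * T / (32 * pi)
P = 1025 * 9.81^2 * 0.66^2 * 9.79 / (32 * pi)
P = 1025 * 96.2361 * 0.4356 * 9.79 / 100.53096
P = 4184.39 W/m

4184.39


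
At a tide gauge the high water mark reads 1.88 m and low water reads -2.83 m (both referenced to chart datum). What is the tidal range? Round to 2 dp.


Tidal range = High water - Low water
Tidal range = 1.88 - (-2.83)
Tidal range = 4.71 m

4.71


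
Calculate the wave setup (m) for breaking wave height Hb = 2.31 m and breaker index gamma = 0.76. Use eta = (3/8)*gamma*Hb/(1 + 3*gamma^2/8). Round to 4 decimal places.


eta = (3/8) * gamma * Hb / (1 + 3*gamma^2/8)
Numerator = (3/8) * 0.76 * 2.31 = 0.658350
Denominator = 1 + 3*0.76^2/8 = 1 + 0.216600 = 1.216600
eta = 0.658350 / 1.216600
eta = 0.5411 m

0.5411


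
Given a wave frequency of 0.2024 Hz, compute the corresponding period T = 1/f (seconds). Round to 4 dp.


T = 1 / f
T = 1 / 0.2024
T = 4.9407 s

4.9407


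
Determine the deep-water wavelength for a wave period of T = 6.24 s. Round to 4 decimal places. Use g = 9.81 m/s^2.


L0 = g * T^2 / (2 * pi)
L0 = 9.81 * 6.24^2 / (2 * pi)
L0 = 9.81 * 38.9376 / 6.28319
L0 = 381.9779 / 6.28319
L0 = 60.7937 m

60.7937


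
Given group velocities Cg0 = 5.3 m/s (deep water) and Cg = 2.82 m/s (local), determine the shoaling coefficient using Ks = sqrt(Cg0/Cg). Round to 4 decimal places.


Ks = sqrt(Cg0 / Cg)
Ks = sqrt(5.3 / 2.82)
Ks = sqrt(1.8794)
Ks = 1.3709

1.3709


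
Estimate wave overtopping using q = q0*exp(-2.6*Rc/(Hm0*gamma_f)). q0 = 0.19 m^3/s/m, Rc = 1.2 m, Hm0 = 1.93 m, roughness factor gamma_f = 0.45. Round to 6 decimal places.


q = q0 * exp(-2.6 * Rc / (Hm0 * gamma_f))
Exponent = -2.6 * 1.2 / (1.93 * 0.45)
= -2.6 * 1.2 / 0.8685
= -3.592401
exp(-3.592401) = 0.027532
q = 0.19 * 0.027532
q = 0.005231 m^3/s/m

0.005231


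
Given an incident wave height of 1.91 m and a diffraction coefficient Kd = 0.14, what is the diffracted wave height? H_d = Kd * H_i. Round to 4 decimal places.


H_d = Kd * H_i
H_d = 0.14 * 1.91
H_d = 0.2674 m

0.2674


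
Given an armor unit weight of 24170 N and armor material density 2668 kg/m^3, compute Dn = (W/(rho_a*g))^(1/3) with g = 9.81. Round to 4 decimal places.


V = W / (rho_a * g)
V = 24170 / (2668 * 9.81)
V = 24170 / 26173.08
V = 0.923468 m^3
Dn = V^(1/3) = 0.923468^(1/3)
Dn = 0.9738 m

0.9738


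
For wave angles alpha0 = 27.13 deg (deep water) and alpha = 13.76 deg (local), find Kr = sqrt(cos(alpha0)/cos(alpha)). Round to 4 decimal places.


Kr = sqrt(cos(alpha0) / cos(alpha))
cos(27.13) = 0.889974
cos(13.76) = 0.971301
Kr = sqrt(0.889974 / 0.971301)
Kr = sqrt(0.916271)
Kr = 0.9572

0.9572


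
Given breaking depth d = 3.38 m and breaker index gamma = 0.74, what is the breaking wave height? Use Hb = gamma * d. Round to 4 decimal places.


Hb = gamma * d
Hb = 0.74 * 3.38
Hb = 2.5012 m

2.5012


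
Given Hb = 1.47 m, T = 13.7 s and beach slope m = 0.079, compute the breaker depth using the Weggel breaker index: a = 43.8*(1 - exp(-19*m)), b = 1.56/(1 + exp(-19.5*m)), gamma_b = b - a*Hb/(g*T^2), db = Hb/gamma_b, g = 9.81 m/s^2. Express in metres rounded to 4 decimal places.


a = 43.8 * (1 - exp(-19 * m))
exp(-19 * 0.079) = exp(-1.5010) = 0.222907
a = 43.8 * (1 - 0.222907) = 34.036667
b = 1.56 / (1 + exp(-19.5 * m))
exp(-19.5 * 0.079) = exp(-1.5405) = 0.214274
b = 1.56 / (1 + 0.214274) = 1.284718
Hb / (g * T^2) = 1.47 / (9.81 * 13.7^2) = 1.47 / 1841.2389 = 0.00079838
gamma_b = b - a * Hb/(g*T^2) = 1.284718 - 34.036667 * 0.00079838 = 1.257544
db = Hb / gamma_b = 1.47 / 1.257544
db = 1.1689 m

1.1689


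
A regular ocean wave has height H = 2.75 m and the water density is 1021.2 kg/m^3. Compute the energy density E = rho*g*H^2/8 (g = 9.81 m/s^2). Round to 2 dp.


E = (1/8) * rho * g * H^2
E = (1/8) * 1021.2 * 9.81 * 2.75^2
E = 0.125 * 1021.2 * 9.81 * 7.5625
E = 9470.11 J/m^2

9470.11


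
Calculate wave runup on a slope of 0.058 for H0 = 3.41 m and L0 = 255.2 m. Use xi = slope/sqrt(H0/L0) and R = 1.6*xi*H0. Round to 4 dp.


xi = slope / sqrt(H0/L0)
H0/L0 = 3.41/255.2 = 0.013362
sqrt(0.013362) = 0.115594
xi = 0.058 / 0.115594 = 0.501754
R = 1.6 * xi * H0 = 1.6 * 0.501754 * 3.41
R = 2.7376 m

2.7376


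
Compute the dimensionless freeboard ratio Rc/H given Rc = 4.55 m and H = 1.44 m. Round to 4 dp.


Relative freeboard = Rc / H
= 4.55 / 1.44
= 3.1597

3.1597


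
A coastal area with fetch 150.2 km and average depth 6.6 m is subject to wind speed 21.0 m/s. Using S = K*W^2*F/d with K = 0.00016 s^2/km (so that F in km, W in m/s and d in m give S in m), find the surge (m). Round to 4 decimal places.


S = K * W^2 * F / d
W^2 = 21.0^2 = 441.00
S = 0.00016 * 441.00 * 150.2 / 6.6
Numerator = 0.00016 * 441.00 * 150.2 = 10.598112
S = 10.598112 / 6.6 = 1.6058 m

1.6058


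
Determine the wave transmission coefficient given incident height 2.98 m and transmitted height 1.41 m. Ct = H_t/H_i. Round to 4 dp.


Ct = H_t / H_i
Ct = 1.41 / 2.98
Ct = 0.4732

0.4732


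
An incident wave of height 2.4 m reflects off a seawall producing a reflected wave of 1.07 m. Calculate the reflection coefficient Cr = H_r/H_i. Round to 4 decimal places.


Cr = H_r / H_i
Cr = 1.07 / 2.4
Cr = 0.4458

0.4458
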